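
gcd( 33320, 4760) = 4760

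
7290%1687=542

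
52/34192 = 13/8548 = 0.00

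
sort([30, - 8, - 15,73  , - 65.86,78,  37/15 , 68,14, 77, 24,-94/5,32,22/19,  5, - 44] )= [- 65.86, - 44,- 94/5, - 15,- 8, 22/19, 37/15,5,14 , 24,30,32,68, 73, 77,78] 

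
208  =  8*26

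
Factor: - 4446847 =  - 419^1*10613^1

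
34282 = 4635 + 29647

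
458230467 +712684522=1170914989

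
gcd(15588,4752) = 36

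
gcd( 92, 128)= 4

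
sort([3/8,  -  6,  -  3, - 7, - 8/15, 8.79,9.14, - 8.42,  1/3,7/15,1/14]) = [ - 8.42,-7, - 6, - 3, - 8/15 , 1/14,1/3 , 3/8 , 7/15, 8.79,  9.14]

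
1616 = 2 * 808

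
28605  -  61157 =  - 32552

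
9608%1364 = 60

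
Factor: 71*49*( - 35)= - 121765 = - 5^1*7^3*71^1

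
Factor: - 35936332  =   - 2^2*53^1 * 337^1 * 503^1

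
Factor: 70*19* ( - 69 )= - 91770=- 2^1*3^1*5^1*7^1*19^1*23^1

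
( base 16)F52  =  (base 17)d9c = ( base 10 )3922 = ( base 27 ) 5A7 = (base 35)372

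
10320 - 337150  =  -326830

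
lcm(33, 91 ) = 3003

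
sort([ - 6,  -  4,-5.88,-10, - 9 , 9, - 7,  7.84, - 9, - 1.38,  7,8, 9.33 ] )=[ - 10, - 9, - 9,  -  7, - 6, - 5.88, -4,-1.38,7, 7.84,  8, 9 , 9.33]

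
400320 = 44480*9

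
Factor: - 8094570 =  - 2^1*3^1*5^1*11^1 * 19^1 * 1291^1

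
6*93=558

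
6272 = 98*64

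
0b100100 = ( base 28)18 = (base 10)36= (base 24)1c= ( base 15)26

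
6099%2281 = 1537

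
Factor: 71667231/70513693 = 3^1*  19^( - 1)*73^( - 1 )*50839^(  -  1 )*23889077^1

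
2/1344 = 1/672  =  0.00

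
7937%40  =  17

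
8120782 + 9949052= 18069834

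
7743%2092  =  1467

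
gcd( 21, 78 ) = 3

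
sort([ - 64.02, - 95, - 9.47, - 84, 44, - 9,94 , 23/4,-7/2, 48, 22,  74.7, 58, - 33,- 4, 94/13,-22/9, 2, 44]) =[  -  95, - 84, - 64.02,  -  33,- 9.47,-9,-4,- 7/2,  -  22/9,2,23/4, 94/13, 22,44, 44,48, 58,74.7, 94 ] 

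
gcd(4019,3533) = 1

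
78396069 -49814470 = 28581599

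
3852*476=1833552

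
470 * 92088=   43281360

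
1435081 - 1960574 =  - 525493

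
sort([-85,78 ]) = [-85 , 78] 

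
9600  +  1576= 11176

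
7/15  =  7/15 = 0.47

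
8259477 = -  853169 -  - 9112646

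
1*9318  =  9318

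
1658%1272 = 386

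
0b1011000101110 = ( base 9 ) 7708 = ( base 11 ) 42a2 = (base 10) 5678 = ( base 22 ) BG2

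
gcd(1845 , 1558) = 41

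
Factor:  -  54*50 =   -  2700 =- 2^2*3^3 * 5^2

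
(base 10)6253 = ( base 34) 5dv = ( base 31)6fm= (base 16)186d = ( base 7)24142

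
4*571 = 2284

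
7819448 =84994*92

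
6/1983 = 2/661= 0.00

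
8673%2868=69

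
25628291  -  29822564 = -4194273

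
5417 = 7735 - 2318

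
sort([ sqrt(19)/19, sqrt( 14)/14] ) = [ sqrt(19 ) /19,  sqrt( 14)/14 ] 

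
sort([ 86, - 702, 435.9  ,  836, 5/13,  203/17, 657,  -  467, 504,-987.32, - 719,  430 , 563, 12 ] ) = [ - 987.32,-719, - 702 , - 467 , 5/13,203/17 , 12, 86, 430, 435.9 , 504 , 563,657,836 ] 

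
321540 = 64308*5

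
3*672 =2016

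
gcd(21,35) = 7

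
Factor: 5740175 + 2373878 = 8114053 = 8114053^1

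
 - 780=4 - 784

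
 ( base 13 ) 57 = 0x48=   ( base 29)2e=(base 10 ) 72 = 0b1001000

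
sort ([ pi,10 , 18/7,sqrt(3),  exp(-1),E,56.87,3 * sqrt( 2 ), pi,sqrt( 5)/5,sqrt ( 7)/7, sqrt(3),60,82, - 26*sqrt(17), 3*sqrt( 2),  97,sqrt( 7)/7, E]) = [-26 * sqrt( 17),exp( - 1), sqrt( 7)/7,  sqrt(7 )/7,  sqrt(5)/5,sqrt(3) , sqrt(3),18/7,E,E,  pi,pi, 3*sqrt (2), 3*sqrt(2), 10,56.87, 60 , 82,  97]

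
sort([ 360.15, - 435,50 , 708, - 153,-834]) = [-834, -435,- 153,50,360.15, 708]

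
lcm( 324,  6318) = 12636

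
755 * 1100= 830500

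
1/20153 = 1/20153 = 0.00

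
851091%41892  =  13251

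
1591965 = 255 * 6243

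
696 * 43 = 29928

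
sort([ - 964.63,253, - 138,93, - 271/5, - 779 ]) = [-964.63,-779, -138, - 271/5, 93, 253 ] 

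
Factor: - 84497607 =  - 3^3*23^1*136067^1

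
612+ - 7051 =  - 6439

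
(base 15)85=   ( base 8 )175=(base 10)125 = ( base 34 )3n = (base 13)98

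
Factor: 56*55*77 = 237160 = 2^3*5^1*7^2*11^2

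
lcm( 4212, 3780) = 147420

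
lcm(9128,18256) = 18256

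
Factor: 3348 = 2^2*3^3 * 31^1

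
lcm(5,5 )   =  5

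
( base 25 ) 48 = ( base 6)300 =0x6c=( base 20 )58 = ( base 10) 108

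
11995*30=359850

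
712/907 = 712/907 = 0.79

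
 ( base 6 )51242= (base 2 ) 1101010001010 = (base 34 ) 5TS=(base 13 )3128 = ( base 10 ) 6794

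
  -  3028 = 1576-4604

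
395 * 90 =35550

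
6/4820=3/2410 =0.00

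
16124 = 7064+9060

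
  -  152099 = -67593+-84506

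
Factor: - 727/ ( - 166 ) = 2^( -1 )*83^( - 1)*727^1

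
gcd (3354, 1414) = 2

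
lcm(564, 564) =564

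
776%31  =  1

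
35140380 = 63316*555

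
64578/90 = 717 + 8/15 = 717.53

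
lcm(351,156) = 1404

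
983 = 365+618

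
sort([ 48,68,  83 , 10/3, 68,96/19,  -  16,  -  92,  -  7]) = [ - 92,- 16 , - 7, 10/3,96/19, 48, 68,68, 83]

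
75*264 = 19800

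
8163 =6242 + 1921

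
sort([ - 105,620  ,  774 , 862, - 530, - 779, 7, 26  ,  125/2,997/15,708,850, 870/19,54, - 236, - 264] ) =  [ - 779, -530, - 264, - 236,-105,7, 26,870/19,54,125/2,997/15,  620,708, 774, 850 , 862] 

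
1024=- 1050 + 2074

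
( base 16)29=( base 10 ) 41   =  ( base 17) 27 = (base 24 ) 1H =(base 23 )1I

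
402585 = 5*80517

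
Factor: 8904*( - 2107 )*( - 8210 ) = 2^4 * 3^1 * 5^1*7^3 * 43^1 *53^1 * 821^1 = 154025576880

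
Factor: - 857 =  - 857^1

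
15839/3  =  5279 + 2/3 =5279.67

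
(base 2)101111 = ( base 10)47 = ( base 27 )1K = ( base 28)1J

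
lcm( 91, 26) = 182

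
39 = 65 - 26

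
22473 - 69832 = - 47359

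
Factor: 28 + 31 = 59 = 59^1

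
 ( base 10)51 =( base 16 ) 33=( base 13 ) 3C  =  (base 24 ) 23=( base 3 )1220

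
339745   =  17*19985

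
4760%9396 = 4760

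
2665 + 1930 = 4595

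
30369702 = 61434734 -31065032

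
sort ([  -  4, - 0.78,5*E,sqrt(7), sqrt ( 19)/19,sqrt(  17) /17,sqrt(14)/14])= [ - 4,  -  0.78,sqrt (19)/19 , sqrt(  17)/17,sqrt(14) /14,  sqrt(7),  5*E]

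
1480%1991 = 1480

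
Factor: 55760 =2^4 * 5^1*17^1*41^1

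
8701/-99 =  -88+1/9 = -87.89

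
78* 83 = 6474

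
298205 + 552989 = 851194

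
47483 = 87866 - 40383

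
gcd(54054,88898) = 2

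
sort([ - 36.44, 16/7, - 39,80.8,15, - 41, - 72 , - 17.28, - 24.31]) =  [ - 72,- 41, - 39, - 36.44, - 24.31, - 17.28 , 16/7,15,80.8]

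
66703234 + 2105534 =68808768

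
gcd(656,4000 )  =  16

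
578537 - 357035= 221502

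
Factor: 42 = 2^1 * 3^1 * 7^1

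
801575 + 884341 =1685916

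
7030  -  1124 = 5906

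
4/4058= 2/2029  =  0.00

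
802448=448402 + 354046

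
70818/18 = 3934  +  1/3 = 3934.33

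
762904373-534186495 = 228717878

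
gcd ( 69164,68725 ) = 1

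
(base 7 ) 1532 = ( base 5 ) 4421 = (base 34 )HX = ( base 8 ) 1143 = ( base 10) 611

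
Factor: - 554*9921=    - 5496234 = - 2^1*3^1*277^1*3307^1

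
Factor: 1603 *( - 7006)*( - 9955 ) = 2^1 * 5^1*7^1*11^1*31^1 * 113^1* 181^1*229^1=   111800802190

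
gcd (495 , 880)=55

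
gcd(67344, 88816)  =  976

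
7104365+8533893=15638258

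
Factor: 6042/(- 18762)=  - 19^1*59^ ( - 1 ) = -19/59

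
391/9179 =391/9179=0.04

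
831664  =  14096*59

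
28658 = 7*4094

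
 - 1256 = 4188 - 5444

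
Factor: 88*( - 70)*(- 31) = 2^4 * 5^1*7^1 * 11^1*31^1= 190960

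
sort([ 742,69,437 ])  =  [ 69, 437, 742] 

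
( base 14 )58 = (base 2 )1001110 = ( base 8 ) 116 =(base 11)71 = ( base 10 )78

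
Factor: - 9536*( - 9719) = 92680384 = 2^6*149^1*9719^1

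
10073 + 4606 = 14679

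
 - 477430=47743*( - 10)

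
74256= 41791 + 32465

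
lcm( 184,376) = 8648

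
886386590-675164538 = 211222052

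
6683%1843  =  1154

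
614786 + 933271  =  1548057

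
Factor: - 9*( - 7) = 63= 3^2*7^1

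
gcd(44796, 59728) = 14932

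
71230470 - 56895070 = 14335400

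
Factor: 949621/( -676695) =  - 3^ ( - 1 )*5^( - 1 )*197^( - 1 )*229^ ( - 1)*949621^1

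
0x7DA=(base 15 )8E0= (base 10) 2010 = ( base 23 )3i9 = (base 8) 3732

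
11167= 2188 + 8979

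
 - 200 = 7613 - 7813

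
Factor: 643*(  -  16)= - 2^4*643^1 = -10288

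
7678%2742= 2194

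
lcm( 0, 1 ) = 0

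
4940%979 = 45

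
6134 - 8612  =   - 2478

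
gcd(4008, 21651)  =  3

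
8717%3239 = 2239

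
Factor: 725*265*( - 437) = -5^3*19^1*23^1*29^1*53^1 = - 83958625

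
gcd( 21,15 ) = 3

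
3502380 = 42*83390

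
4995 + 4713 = 9708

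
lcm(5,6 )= 30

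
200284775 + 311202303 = 511487078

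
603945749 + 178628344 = 782574093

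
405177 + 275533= 680710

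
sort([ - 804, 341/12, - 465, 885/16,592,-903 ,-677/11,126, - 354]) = [ - 903, - 804, - 465 , - 354, - 677/11,  341/12 , 885/16, 126,592 ]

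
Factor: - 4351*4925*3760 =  - 2^4*5^3*19^1 *47^1 *197^1 * 229^1 = - 80571818000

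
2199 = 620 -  - 1579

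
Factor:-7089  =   -3^1*17^1*139^1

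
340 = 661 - 321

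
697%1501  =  697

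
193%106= 87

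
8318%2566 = 620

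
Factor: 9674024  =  2^3*79^1*15307^1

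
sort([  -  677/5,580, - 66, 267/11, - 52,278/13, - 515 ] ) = [-515,-677/5,-66,  -  52,278/13,267/11,580]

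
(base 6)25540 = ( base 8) 7444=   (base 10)3876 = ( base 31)411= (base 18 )BH6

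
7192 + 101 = 7293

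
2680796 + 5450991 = 8131787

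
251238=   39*6442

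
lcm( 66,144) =1584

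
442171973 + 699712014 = 1141883987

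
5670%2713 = 244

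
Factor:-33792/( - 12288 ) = 2^( - 2 )*11^1 = 11/4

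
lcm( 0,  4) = 0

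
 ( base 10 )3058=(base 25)4m8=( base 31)35k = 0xBF2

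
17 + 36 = 53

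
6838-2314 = 4524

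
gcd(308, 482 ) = 2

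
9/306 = 1/34 = 0.03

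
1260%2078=1260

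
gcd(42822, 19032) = 4758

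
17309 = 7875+9434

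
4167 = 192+3975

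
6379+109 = 6488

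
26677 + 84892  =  111569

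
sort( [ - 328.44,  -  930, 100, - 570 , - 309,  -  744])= [ - 930, - 744, - 570,  -  328.44,-309,100]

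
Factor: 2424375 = 3^2*5^4*431^1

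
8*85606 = 684848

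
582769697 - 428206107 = 154563590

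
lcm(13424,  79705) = 1275280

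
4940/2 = 2470 = 2470.00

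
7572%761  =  723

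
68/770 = 34/385 =0.09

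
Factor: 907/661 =661^( - 1)*907^1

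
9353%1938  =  1601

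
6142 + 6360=12502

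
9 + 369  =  378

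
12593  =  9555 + 3038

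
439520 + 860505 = 1300025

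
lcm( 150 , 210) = 1050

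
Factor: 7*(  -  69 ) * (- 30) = 14490 = 2^1*3^2*5^1*7^1*23^1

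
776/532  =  194/133 =1.46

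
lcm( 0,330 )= 0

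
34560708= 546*63298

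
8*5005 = 40040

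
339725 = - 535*( - 635)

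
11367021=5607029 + 5759992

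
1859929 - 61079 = 1798850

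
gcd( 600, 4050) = 150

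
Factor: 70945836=2^2*3^1  *13^1* 283^1 *1607^1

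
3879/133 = 3879/133  =  29.17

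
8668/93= 93 + 19/93=93.20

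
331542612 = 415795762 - 84253150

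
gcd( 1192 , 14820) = 4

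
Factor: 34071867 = 3^3*43^1*29347^1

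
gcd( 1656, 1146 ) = 6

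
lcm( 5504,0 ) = 0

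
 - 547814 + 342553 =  - 205261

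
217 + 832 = 1049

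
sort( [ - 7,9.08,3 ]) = [ - 7,3,  9.08 ] 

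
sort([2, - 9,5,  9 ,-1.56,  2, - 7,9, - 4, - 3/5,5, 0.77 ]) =[ - 9, - 7, - 4, - 1.56, - 3/5, 0.77,2,2,5,5, 9,  9] 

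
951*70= 66570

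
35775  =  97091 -61316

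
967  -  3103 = - 2136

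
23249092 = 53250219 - 30001127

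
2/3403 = 2/3403 = 0.00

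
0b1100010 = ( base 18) 58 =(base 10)98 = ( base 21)4e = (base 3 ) 10122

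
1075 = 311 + 764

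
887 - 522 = 365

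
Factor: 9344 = 2^7*73^1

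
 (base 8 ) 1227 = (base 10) 663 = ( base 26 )PD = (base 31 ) LC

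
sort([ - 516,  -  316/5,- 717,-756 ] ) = [  -  756  , - 717,-516,-316/5]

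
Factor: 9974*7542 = 2^2 * 3^2*419^1*4987^1 = 75223908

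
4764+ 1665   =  6429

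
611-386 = 225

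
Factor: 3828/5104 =3/4= 2^ (  -  2)  *  3^1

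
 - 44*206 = - 9064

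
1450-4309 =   -  2859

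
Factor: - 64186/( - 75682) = 67/79 = 67^1*79^( - 1)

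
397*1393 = 553021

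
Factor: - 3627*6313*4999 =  - 114463357749 = - 3^2*13^1*31^1*59^1 * 107^1*4999^1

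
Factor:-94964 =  - 2^2*23741^1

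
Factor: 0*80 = 0^1  =  0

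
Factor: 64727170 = 2^1 * 5^1*487^1 * 13291^1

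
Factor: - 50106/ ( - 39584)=2^(-4 )*3^1*7^1*1193^1* 1237^( - 1 ) = 25053/19792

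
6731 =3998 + 2733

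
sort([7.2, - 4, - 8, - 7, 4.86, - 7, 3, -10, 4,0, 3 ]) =[ - 10, - 8, - 7, - 7,  -  4,0, 3,3, 4,4.86,7.2]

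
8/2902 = 4/1451 = 0.00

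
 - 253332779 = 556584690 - 809917469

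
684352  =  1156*592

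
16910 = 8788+8122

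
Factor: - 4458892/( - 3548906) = 2229446/1774453 = 2^1 * 1114723^1*1774453^( - 1)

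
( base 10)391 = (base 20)jb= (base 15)1b1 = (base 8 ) 607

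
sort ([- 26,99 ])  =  [ - 26,99]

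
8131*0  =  0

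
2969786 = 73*40682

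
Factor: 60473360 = 2^4 * 5^1*41^1 * 103^1  *179^1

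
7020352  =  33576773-26556421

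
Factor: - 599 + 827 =228 = 2^2*3^1*19^1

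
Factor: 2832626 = 2^1*67^1*21139^1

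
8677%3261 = 2155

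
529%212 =105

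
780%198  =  186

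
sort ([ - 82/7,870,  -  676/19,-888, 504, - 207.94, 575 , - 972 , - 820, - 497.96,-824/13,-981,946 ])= [-981, - 972, - 888 , - 820 ,-497.96,-207.94, - 824/13,-676/19 , - 82/7, 504 , 575, 870,946] 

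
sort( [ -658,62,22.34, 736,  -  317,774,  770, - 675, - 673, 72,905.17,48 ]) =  [-675, - 673, -658 ,  -  317, 22.34, 48,62,72, 736, 770, 774,905.17 ]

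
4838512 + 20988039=25826551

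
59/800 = 59/800 = 0.07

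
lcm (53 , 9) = 477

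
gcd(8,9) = 1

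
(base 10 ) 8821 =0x2275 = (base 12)5131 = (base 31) 95H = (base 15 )2931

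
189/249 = 63/83= 0.76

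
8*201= 1608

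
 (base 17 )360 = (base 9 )1286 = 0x3c9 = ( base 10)969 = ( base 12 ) 689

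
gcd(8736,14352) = 624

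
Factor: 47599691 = 137^1*347443^1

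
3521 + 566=4087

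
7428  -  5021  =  2407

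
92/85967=92/85967  =  0.00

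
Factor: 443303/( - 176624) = - 2^( - 4)*7^1*19^(-1)*109^1 = - 763/304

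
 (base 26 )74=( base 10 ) 186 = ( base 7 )354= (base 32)5Q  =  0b10111010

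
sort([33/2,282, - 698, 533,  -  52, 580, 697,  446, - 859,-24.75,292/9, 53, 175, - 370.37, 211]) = [ - 859 , - 698 , - 370.37, - 52, - 24.75, 33/2, 292/9, 53,175 , 211, 282, 446, 533,  580, 697]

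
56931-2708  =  54223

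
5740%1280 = 620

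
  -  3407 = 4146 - 7553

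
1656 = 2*828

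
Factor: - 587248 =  - 2^4*17^2*127^1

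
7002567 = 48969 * 143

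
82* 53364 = 4375848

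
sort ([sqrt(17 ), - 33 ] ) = [ - 33,sqrt( 17 ) ] 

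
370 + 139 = 509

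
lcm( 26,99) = 2574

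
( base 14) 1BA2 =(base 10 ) 5042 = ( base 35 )442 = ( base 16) 13b2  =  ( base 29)5sp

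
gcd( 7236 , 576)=36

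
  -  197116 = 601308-798424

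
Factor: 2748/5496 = 1/2 = 2^ ( - 1 )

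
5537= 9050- 3513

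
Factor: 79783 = 11^1 * 7253^1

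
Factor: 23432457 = 3^1*7810819^1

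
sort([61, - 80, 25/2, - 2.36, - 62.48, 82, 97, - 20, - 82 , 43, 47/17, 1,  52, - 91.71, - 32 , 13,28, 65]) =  [- 91.71, -82, - 80, - 62.48, -32, - 20, - 2.36, 1 , 47/17,  25/2, 13,28,43,  52, 61, 65,82 , 97]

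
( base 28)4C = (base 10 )124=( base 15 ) 84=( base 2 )1111100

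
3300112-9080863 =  -5780751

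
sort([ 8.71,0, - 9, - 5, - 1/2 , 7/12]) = [ - 9, - 5, - 1/2, 0, 7/12,8.71]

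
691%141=127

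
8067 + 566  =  8633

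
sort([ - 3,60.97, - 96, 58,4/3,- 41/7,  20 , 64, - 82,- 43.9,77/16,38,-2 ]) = [  -  96,-82,  -  43.9, - 41/7,-3 ,-2, 4/3,77/16,20,38, 58, 60.97, 64 ]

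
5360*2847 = 15259920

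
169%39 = 13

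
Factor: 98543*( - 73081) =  - 107^1*683^1*98543^1 = - 7201620983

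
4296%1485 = 1326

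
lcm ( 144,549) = 8784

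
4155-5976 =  - 1821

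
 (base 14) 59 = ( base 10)79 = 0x4f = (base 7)142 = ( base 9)87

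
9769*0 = 0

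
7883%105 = 8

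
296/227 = 1 +69/227 =1.30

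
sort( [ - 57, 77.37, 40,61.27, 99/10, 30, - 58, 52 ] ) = [ - 58, - 57,99/10,  30, 40, 52, 61.27 , 77.37] 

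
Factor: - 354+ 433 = 79=79^1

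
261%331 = 261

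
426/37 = 426/37 = 11.51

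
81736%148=40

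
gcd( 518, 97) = 1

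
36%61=36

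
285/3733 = 285/3733 = 0.08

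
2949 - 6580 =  - 3631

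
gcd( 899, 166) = 1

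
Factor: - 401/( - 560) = 2^(  -  4 ) * 5^( - 1)*7^( - 1)*401^1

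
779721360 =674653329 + 105068031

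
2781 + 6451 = 9232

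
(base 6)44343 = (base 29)7A6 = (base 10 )6183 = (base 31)6DE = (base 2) 1100000100111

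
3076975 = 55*55945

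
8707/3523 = 8707/3523 = 2.47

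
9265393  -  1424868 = 7840525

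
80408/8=10051 = 10051.00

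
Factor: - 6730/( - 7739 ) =2^1*5^1*71^( - 1)*109^( - 1) *673^1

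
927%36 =27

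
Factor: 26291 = 61^1  *  431^1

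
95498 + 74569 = 170067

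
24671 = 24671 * 1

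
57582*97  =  5585454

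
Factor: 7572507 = 3^1*19^1*132851^1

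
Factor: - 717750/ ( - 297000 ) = 29/12  =  2^( - 2)*3^ ( - 1)*29^1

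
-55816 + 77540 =21724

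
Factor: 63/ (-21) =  - 3^1  =  - 3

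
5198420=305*17044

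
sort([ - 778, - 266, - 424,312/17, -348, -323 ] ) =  [-778 , - 424,-348, - 323,  -  266,312/17] 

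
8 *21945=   175560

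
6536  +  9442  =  15978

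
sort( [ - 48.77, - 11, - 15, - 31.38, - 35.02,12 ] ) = [-48.77, - 35.02, -31.38, - 15, - 11,12 ] 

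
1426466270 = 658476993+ 767989277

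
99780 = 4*24945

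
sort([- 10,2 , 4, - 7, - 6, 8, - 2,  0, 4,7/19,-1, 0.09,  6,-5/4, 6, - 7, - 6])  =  [  -  10, - 7,- 7, - 6, - 6,-2, - 5/4,-1, 0 , 0.09,7/19,2, 4, 4, 6, 6 , 8]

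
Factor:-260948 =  - 2^2*89^1*733^1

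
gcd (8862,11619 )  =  3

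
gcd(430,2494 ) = 86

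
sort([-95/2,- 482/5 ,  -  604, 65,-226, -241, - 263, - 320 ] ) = [ - 604, -320, - 263,-241 , - 226 , - 482/5, - 95/2,65 ]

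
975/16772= 975/16772 = 0.06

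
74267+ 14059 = 88326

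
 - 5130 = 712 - 5842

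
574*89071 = 51126754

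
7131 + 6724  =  13855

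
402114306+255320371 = 657434677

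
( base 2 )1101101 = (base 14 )7B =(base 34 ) 37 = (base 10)109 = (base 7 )214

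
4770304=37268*128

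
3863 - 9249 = - 5386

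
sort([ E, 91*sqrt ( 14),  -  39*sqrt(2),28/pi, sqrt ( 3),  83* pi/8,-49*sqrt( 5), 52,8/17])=[ - 49*sqrt(5),-39*sqrt( 2),8/17, sqrt( 3), E, 28/pi,83 * pi/8, 52, 91*sqrt (14)]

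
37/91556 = 37/91556 = 0.00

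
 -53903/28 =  - 1926+25/28= -1925.11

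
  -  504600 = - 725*696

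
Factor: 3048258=2^1*3^1*83^1*6121^1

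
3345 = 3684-339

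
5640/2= 2820 = 2820.00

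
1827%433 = 95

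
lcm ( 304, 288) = 5472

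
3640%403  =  13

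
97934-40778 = 57156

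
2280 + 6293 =8573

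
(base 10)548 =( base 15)268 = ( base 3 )202022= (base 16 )224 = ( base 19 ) 19G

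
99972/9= 11108 = 11108.00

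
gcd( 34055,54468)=1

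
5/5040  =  1/1008 = 0.00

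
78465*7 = 549255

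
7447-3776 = 3671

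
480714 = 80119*6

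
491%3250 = 491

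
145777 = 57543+88234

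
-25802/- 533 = 25802/533= 48.41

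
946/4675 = 86/425=   0.20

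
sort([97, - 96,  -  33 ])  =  [-96 ,-33, 97 ]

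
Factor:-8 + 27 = 19^1=19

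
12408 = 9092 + 3316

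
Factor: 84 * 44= 2^4*3^1*7^1*11^1 = 3696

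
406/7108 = 203/3554 = 0.06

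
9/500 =9/500  =  0.02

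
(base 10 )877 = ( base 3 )1012111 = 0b1101101101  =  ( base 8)1555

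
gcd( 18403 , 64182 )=1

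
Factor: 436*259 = 112924 = 2^2*7^1*37^1*109^1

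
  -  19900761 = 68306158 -88206919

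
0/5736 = 0 = 0.00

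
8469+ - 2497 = 5972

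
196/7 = 28 = 28.00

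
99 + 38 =137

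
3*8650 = 25950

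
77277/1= 77277 = 77277.00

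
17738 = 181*98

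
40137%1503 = 1059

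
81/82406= 81/82406 = 0.00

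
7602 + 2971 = 10573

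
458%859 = 458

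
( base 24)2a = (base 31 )1R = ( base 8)72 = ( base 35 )1N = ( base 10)58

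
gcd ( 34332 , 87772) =4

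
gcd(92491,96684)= 7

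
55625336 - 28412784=27212552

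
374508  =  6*62418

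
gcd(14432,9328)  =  176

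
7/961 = 7/961= 0.01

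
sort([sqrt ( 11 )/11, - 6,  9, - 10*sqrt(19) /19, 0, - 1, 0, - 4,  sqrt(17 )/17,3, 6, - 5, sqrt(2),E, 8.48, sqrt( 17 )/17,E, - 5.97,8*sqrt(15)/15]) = [ -6 ,-5.97, - 5, - 4, - 10*sqrt( 19 )/19, - 1,0, 0, sqrt(17)/17,  sqrt( 17)/17,  sqrt(11)/11, sqrt (2 )  ,  8*sqrt( 15) /15,E,  E, 3,  6,8.48,  9]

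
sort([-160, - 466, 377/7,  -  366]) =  [- 466, - 366,  -  160, 377/7]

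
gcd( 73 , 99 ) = 1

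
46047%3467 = 976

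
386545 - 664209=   -  277664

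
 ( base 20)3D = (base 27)2J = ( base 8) 111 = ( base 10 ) 73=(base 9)81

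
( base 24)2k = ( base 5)233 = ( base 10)68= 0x44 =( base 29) 2A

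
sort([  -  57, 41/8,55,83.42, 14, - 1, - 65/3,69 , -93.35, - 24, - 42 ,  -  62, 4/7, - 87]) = [  -  93.35,-87, - 62, - 57, - 42  ,-24, - 65/3, - 1, 4/7,  41/8,14, 55,69 , 83.42 ]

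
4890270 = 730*6699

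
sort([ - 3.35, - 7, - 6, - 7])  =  [-7, - 7, -6, - 3.35]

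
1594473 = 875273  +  719200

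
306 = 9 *34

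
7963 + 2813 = 10776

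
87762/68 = 1290 + 21/34 = 1290.62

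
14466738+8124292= 22591030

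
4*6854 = 27416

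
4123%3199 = 924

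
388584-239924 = 148660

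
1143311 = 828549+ 314762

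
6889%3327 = 235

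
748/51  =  44/3 = 14.67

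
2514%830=24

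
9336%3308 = 2720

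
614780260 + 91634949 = 706415209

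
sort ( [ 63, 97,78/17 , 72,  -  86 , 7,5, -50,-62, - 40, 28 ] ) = [-86, - 62,  -  50,-40, 78/17,5,7, 28,63, 72,97] 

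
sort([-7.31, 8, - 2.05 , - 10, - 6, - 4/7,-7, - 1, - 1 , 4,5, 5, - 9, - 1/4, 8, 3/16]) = [ - 10, - 9, - 7.31 , - 7, - 6,-2.05,-1, - 1, - 4/7, - 1/4, 3/16,4,5, 5, 8, 8]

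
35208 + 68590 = 103798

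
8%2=0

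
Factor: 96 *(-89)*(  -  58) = 2^6*3^1 * 29^1*89^1 = 495552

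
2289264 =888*2578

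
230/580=23/58= 0.40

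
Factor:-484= - 2^2*11^2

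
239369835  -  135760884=103608951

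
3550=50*71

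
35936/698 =51 + 169/349 = 51.48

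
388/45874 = 194/22937 = 0.01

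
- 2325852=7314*(-318)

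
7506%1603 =1094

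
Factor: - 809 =-809^1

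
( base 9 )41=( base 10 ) 37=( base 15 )27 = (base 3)1101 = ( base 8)45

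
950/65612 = 475/32806 =0.01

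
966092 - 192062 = 774030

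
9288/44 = 2322/11 = 211.09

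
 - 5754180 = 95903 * ( - 60 )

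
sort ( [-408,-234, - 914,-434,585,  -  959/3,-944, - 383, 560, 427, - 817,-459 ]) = [ - 944,-914, - 817, - 459 , - 434,-408,-383, - 959/3, - 234, 427,560,585]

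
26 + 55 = 81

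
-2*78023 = - 156046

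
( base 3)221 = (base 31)p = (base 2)11001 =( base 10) 25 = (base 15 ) 1a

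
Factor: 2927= 2927^1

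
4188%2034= 120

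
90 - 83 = 7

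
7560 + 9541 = 17101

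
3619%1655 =309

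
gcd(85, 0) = 85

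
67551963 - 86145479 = - 18593516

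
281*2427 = 681987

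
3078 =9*342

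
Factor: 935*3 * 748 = 2^2*3^1*5^1*11^2*17^2  =  2098140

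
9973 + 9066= 19039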